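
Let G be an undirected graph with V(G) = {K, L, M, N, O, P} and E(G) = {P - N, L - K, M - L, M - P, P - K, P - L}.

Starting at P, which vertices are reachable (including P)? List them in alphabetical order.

Start at P.
Its neighbours: K, L, M, N.
Nothing further is reachable.

K, L, M, N, P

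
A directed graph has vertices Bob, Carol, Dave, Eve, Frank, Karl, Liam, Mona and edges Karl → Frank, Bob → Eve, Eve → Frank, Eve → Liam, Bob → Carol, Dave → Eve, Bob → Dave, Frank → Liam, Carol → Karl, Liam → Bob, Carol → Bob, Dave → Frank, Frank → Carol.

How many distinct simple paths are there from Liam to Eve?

2

Liam→Bob→Dave→Eve
Liam→Bob→Eve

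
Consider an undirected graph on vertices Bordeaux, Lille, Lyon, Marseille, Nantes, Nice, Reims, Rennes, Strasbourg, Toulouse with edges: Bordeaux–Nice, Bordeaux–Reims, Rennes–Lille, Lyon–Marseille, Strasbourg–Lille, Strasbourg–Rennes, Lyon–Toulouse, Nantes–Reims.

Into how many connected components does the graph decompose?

From Bordeaux: component {Bordeaux, Nantes, Nice, Reims}.
From Lille: component {Lille, Rennes, Strasbourg}.
From Lyon: component {Lyon, Marseille, Toulouse}.
That's 3 components.

3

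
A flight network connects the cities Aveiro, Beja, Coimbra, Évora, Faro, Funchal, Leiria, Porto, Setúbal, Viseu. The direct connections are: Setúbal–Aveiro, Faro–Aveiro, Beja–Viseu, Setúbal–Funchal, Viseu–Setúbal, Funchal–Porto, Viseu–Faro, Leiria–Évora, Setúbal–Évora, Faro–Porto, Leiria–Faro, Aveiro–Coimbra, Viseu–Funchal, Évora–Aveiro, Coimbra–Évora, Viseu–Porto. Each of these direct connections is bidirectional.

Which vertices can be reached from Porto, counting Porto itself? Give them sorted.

Aveiro, Beja, Coimbra, Évora, Faro, Funchal, Leiria, Porto, Setúbal, Viseu

Start at Porto.
Its neighbours: Faro, Funchal, Viseu.
Then their neighbours: Aveiro, Beja, Leiria, Setúbal.
Then next layer: Coimbra, Évora.
Every vertex is now reached.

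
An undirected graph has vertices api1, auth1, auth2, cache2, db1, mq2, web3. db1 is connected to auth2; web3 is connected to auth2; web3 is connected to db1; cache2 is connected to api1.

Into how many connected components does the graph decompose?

4

From api1: component {api1, cache2}.
From auth1: component {auth1}.
From auth2: component {auth2, db1, web3}.
From mq2: component {mq2}.
That's 4 components.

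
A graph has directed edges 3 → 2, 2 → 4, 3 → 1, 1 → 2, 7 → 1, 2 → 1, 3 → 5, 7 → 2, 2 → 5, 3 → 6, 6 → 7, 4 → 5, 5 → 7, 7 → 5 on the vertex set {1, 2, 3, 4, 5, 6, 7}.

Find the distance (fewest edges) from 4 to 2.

3

Distance 0: 4.
Distance 1: 5.
Distance 2: 7.
Distance 3: 1, 2 — contains 2.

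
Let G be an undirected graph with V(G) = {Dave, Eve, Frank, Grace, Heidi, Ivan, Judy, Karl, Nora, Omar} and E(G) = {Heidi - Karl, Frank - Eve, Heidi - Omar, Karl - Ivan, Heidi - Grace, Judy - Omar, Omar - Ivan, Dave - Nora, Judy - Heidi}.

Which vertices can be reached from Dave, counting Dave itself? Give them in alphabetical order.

Dave, Nora

Start at Dave.
Its neighbours: Nora.
Nothing further is reachable.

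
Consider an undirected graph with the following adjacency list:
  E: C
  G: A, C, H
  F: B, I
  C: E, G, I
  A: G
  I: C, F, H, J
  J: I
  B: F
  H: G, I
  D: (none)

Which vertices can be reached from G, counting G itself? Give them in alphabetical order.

A, B, C, E, F, G, H, I, J

Start at G.
Its neighbours: A, C, H.
Then their neighbours: E, I.
Then next layer: F, J.
Then next layer: B.
Nothing further is reachable.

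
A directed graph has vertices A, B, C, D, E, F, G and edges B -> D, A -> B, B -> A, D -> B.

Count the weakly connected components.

5

From A: component {A, B, D}.
From C: component {C}.
From E: component {E}.
From F: component {F}.
From G: component {G}.
That's 5 components.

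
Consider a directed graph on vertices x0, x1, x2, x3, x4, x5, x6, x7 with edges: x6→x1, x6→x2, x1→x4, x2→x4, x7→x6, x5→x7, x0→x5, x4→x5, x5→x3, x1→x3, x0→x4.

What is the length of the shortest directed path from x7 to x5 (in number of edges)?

Distance 0: x7.
Distance 1: x6.
Distance 2: x1, x2.
Distance 3: x3, x4.
Distance 4: x5 — contains x5.

4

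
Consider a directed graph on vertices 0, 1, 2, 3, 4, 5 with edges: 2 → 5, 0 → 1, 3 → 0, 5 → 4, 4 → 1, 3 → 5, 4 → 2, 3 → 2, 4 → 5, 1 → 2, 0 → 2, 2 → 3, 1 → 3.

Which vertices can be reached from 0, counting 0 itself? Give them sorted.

Start at 0.
Its neighbours: 1, 2.
Then their neighbours: 3, 5.
Then next layer: 4.
Every vertex is now reached.

0, 1, 2, 3, 4, 5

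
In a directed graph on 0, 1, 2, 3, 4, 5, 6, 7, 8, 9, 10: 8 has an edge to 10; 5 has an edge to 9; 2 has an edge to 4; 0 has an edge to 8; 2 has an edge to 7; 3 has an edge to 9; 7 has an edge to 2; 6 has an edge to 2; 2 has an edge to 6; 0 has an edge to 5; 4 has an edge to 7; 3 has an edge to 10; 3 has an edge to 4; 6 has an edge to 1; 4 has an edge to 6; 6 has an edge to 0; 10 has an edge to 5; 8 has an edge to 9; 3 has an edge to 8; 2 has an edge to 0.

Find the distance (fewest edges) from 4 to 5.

3

Distance 0: 4.
Distance 1: 6, 7.
Distance 2: 0, 1, 2.
Distance 3: 5, 8 — contains 5.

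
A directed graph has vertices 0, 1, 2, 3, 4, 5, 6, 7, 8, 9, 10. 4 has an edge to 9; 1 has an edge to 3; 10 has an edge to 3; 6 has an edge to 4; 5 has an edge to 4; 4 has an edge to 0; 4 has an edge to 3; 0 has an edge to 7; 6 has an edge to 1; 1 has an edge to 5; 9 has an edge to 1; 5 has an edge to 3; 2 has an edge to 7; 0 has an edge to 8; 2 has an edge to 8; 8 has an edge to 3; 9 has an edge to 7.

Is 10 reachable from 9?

No

Explore from 9.
Distance 1: reach 1, 7.
Distance 2: reach 3, 5.
Distance 3: reach 4.
Distance 4: reach 0.
Distance 5: reach 8.
The search from 9 is exhausted; no directed path reaches 10.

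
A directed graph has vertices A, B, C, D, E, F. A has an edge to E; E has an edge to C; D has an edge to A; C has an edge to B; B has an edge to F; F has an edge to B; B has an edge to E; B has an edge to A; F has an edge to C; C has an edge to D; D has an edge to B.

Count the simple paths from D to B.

D→A→E→C→B
D→B

2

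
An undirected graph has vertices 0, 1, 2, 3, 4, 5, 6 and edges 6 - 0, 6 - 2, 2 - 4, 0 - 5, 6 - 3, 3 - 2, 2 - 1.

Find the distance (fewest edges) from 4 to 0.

Distance 0: 4.
Distance 1: 2.
Distance 2: 1, 3, 6.
Distance 3: 0 — contains 0.

3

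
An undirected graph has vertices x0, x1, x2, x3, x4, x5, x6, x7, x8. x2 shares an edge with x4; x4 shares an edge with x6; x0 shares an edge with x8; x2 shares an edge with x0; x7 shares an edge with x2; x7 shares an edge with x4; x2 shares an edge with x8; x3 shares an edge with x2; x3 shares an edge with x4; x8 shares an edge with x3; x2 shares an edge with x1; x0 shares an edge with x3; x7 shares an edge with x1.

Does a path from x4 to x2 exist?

Explore from x4.
Distance 1: reach x2, x3, x6, x7.
Found x2.

Yes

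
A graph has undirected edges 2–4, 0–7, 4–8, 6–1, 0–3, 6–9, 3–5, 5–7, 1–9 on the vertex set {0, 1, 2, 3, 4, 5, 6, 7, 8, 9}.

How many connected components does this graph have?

From 0: component {0, 3, 5, 7}.
From 1: component {1, 6, 9}.
From 2: component {2, 4, 8}.
That's 3 components.

3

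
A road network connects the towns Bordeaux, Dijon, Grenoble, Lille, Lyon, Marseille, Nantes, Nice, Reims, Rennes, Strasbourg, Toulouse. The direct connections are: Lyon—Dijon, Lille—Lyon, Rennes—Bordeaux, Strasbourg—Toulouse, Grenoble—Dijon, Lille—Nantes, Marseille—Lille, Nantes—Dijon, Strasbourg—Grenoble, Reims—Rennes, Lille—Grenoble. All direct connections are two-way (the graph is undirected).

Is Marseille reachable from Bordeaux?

Explore from Bordeaux.
Distance 1: reach Rennes.
Distance 2: reach Reims.
The search is exhausted without reaching Marseille; it lies in a different component.

No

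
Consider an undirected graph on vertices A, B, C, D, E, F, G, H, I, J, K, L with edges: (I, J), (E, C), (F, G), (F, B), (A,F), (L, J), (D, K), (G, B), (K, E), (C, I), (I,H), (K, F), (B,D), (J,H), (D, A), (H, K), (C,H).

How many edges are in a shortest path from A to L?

Distance 0: A.
Distance 1: D, F.
Distance 2: B, G, K.
Distance 3: E, H.
Distance 4: C, I, J.
Distance 5: L — contains L.

5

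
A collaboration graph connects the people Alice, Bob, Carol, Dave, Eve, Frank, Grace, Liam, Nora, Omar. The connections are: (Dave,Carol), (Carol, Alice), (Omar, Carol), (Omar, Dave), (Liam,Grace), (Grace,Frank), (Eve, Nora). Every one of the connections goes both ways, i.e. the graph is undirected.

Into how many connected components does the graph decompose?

4

From Alice: component {Alice, Carol, Dave, Omar}.
From Bob: component {Bob}.
From Eve: component {Eve, Nora}.
From Frank: component {Frank, Grace, Liam}.
That's 4 components.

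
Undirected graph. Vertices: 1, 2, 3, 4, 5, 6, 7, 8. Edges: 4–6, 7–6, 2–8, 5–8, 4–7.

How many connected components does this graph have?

4

From 1: component {1}.
From 2: component {2, 5, 8}.
From 3: component {3}.
From 4: component {4, 6, 7}.
That's 4 components.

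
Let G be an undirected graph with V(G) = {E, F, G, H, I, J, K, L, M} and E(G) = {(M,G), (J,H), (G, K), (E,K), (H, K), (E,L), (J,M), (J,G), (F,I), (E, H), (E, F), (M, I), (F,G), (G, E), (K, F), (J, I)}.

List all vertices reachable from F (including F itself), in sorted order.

E, F, G, H, I, J, K, L, M

Start at F.
Its neighbours: E, G, I, K.
Then their neighbours: H, J, L, M.
Every vertex is now reached.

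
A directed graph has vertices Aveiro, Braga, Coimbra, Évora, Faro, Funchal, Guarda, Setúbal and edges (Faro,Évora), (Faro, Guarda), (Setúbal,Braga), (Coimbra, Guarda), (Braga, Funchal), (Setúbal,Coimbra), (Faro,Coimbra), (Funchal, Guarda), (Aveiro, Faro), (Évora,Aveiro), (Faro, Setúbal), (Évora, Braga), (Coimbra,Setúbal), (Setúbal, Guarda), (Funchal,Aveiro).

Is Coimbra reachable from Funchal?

Yes

Explore from Funchal.
Distance 1: reach Aveiro, Guarda.
Distance 2: reach Faro.
Distance 3: reach Coimbra, Évora, Setúbal.
Found Coimbra.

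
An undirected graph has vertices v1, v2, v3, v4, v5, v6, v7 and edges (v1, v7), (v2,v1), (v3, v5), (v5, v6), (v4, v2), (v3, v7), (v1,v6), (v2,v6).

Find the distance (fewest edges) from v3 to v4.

Distance 0: v3.
Distance 1: v5, v7.
Distance 2: v1, v6.
Distance 3: v2.
Distance 4: v4 — contains v4.

4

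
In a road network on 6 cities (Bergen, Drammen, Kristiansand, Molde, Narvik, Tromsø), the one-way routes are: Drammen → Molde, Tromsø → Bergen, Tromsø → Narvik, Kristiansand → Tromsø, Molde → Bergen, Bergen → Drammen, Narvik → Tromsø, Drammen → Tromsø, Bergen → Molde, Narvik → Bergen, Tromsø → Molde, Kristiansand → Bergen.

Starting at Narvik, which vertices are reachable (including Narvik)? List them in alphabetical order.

Start at Narvik.
Its neighbours: Bergen, Tromsø.
Then their neighbours: Drammen, Molde.
Nothing further is reachable.

Bergen, Drammen, Molde, Narvik, Tromsø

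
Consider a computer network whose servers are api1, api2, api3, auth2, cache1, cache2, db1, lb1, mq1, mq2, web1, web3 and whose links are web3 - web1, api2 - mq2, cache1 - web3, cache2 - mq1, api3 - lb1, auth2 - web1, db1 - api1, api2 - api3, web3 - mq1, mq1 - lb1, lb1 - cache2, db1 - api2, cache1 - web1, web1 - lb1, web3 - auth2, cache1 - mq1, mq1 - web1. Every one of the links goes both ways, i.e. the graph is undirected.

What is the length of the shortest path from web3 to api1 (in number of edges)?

Distance 0: web3.
Distance 1: auth2, cache1, mq1, web1.
Distance 2: cache2, lb1.
Distance 3: api3.
Distance 4: api2.
Distance 5: db1, mq2.
Distance 6: api1 — contains api1.

6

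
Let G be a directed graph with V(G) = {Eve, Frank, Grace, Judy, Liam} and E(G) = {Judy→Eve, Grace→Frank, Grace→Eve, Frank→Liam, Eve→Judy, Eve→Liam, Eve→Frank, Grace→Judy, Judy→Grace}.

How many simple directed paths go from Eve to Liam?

3

Eve→Frank→Liam
Eve→Judy→Grace→Frank→Liam
Eve→Liam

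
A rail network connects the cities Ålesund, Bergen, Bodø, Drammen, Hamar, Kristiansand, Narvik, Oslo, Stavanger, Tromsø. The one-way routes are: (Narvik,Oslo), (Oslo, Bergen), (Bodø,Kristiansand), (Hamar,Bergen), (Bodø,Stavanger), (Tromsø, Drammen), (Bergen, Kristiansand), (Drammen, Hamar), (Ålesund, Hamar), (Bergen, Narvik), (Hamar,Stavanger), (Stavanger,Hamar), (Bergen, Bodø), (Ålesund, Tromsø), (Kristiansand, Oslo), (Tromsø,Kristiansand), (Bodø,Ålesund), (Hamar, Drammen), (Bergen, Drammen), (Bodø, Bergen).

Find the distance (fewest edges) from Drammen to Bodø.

3

Distance 0: Drammen.
Distance 1: Hamar.
Distance 2: Bergen, Stavanger.
Distance 3: Bodø, Kristiansand, Narvik — contains Bodø.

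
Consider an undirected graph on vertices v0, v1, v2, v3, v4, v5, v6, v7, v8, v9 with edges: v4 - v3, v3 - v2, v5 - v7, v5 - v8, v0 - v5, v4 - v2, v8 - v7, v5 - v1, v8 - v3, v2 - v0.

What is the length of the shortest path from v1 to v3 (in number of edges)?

Distance 0: v1.
Distance 1: v5.
Distance 2: v0, v7, v8.
Distance 3: v2, v3 — contains v3.

3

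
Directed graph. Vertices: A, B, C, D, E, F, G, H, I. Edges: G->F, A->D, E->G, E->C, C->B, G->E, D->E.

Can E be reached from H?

H has no outgoing edges, so nothing is reachable from it.

No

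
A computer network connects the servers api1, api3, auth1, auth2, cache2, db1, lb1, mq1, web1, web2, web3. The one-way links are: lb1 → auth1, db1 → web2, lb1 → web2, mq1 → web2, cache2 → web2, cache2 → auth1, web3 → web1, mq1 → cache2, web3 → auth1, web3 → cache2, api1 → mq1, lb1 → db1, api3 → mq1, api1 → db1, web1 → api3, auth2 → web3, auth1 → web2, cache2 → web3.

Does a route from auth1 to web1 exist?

Explore from auth1.
Distance 1: reach web2.
The search from auth1 is exhausted; no directed path reaches web1.

No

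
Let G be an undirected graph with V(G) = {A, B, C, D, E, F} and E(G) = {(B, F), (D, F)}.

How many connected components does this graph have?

From A: component {A}.
From B: component {B, D, F}.
From C: component {C}.
From E: component {E}.
That's 4 components.

4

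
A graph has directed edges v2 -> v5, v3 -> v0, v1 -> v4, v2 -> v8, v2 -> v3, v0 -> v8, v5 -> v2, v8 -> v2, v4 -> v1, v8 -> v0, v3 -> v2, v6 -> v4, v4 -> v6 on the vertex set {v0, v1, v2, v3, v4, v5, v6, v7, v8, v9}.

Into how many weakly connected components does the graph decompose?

From v0: component {v0, v2, v3, v5, v8}.
From v1: component {v1, v4, v6}.
From v7: component {v7}.
From v9: component {v9}.
That's 4 components.

4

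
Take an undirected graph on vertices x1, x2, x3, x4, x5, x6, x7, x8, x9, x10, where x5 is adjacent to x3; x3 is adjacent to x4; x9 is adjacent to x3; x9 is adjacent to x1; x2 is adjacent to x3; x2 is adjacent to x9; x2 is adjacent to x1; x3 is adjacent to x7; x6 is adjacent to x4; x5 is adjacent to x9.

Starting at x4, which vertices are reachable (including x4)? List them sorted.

x1, x2, x3, x4, x5, x6, x7, x9

Start at x4.
Its neighbours: x3, x6.
Then their neighbours: x2, x5, x7, x9.
Then next layer: x1.
Nothing further is reachable.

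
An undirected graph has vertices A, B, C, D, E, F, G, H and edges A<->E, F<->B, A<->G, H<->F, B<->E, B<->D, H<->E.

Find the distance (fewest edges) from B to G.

3

Distance 0: B.
Distance 1: D, E, F.
Distance 2: A, H.
Distance 3: G — contains G.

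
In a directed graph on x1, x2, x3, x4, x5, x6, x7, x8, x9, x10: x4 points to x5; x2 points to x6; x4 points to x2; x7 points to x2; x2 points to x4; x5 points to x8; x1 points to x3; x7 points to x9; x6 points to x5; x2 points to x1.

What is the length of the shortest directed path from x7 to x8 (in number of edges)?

Distance 0: x7.
Distance 1: x2, x9.
Distance 2: x1, x4, x6.
Distance 3: x3, x5.
Distance 4: x8 — contains x8.

4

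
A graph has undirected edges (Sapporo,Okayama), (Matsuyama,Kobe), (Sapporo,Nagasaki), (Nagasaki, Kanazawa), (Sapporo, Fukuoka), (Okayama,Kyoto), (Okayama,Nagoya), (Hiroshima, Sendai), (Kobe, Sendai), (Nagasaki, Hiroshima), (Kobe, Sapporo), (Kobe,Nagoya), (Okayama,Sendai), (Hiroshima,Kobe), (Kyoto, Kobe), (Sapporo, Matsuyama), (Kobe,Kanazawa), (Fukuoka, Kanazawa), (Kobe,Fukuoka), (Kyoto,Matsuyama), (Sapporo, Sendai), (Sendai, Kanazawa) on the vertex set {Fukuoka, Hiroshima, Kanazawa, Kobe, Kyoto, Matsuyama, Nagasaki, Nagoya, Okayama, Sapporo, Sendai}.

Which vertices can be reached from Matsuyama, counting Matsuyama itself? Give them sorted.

Start at Matsuyama.
Its neighbours: Kobe, Kyoto, Sapporo.
Then their neighbours: Fukuoka, Hiroshima, Kanazawa, Nagasaki, Nagoya, Okayama, Sendai.
Every vertex is now reached.

Fukuoka, Hiroshima, Kanazawa, Kobe, Kyoto, Matsuyama, Nagasaki, Nagoya, Okayama, Sapporo, Sendai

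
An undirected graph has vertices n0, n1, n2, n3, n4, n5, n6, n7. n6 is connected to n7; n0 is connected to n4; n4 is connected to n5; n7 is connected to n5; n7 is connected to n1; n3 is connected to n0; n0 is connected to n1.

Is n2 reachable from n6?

Explore from n6.
Distance 1: reach n7.
Distance 2: reach n1, n5.
Distance 3: reach n0, n4.
Distance 4: reach n3.
The search is exhausted without reaching n2; it lies in a different component.

No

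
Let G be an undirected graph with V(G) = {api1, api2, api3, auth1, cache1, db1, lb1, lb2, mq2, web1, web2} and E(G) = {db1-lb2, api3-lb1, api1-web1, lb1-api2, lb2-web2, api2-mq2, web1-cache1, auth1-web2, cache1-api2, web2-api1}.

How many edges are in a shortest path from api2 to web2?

Distance 0: api2.
Distance 1: cache1, lb1, mq2.
Distance 2: api3, web1.
Distance 3: api1.
Distance 4: web2 — contains web2.

4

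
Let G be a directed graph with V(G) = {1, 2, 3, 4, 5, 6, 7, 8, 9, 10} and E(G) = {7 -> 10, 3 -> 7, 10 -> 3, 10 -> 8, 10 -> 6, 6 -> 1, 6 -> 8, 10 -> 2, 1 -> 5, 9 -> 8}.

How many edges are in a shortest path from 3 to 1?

Distance 0: 3.
Distance 1: 7.
Distance 2: 10.
Distance 3: 2, 6, 8.
Distance 4: 1 — contains 1.

4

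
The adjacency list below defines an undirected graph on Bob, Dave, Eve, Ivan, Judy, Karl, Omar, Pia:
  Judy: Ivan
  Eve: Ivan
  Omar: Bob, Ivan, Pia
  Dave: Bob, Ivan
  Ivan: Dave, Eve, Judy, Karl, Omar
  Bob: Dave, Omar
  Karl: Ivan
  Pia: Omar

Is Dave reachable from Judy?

Explore from Judy.
Distance 1: reach Ivan.
Distance 2: reach Dave, Eve, Karl, Omar.
Found Dave.

Yes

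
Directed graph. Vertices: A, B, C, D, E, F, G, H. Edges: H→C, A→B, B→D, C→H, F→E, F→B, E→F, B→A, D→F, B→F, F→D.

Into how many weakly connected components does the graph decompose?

3

From A: component {A, B, D, E, F}.
From C: component {C, H}.
From G: component {G}.
That's 3 components.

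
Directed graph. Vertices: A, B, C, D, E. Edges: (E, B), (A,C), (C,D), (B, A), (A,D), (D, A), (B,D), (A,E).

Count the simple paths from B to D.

B→A→C→D
B→A→D
B→D

3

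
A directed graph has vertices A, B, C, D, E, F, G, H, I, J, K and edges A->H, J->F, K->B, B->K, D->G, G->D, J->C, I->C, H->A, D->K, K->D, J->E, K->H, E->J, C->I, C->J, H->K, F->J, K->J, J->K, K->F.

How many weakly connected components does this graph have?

From A: component {A, B, C, D, E, F, G, H, I, J, K}.
That's 1 component.

1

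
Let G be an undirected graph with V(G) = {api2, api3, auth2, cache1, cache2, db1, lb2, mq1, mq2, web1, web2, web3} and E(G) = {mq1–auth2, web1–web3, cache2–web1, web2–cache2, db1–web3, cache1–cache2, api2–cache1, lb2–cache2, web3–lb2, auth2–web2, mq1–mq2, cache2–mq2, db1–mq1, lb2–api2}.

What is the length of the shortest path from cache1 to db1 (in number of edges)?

Distance 0: cache1.
Distance 1: api2, cache2.
Distance 2: lb2, mq2, web1, web2.
Distance 3: auth2, mq1, web3.
Distance 4: db1 — contains db1.

4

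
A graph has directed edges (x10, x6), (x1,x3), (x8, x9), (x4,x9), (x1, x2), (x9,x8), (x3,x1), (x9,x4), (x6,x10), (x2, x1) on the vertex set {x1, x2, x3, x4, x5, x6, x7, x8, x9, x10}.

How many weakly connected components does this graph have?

5

From x1: component {x1, x2, x3}.
From x4: component {x4, x8, x9}.
From x5: component {x5}.
From x6: component {x6, x10}.
From x7: component {x7}.
That's 5 components.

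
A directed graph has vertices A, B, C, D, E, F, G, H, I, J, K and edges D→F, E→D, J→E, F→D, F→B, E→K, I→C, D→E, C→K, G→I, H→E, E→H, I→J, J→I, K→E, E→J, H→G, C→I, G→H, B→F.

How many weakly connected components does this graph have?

2

From A: component {A}.
From B: component {B, C, D, E, F, G, H, I, J, K}.
That's 2 components.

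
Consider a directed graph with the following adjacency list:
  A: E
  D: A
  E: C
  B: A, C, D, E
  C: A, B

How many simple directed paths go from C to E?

4

C→A→E
C→B→A→E
C→B→D→A→E
C→B→E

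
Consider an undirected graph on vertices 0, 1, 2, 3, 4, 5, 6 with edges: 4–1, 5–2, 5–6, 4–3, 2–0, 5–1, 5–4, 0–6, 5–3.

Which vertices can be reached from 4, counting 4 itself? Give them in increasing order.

Start at 4.
Its neighbours: 1, 3, 5.
Then their neighbours: 2, 6.
Then next layer: 0.
Every vertex is now reached.

0, 1, 2, 3, 4, 5, 6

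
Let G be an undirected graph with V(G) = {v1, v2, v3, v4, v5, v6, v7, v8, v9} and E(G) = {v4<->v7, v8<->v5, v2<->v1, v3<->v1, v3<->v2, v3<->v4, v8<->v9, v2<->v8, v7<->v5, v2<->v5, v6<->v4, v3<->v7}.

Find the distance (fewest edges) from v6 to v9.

Distance 0: v6.
Distance 1: v4.
Distance 2: v3, v7.
Distance 3: v1, v2, v5.
Distance 4: v8.
Distance 5: v9 — contains v9.

5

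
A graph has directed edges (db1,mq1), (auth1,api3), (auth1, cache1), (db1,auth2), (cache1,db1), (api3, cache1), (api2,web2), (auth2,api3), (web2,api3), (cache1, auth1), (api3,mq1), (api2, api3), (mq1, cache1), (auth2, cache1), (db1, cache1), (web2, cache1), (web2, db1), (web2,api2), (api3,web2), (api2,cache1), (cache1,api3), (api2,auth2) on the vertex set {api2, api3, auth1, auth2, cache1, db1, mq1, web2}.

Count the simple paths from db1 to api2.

7

db1→auth2→api3→web2→api2
db1→auth2→cache1→api3→web2→api2
db1→auth2→cache1→auth1→api3→web2→api2
db1→cache1→api3→web2→api2
db1→cache1→auth1→api3→web2→api2
db1→mq1→cache1→api3→web2→api2
db1→mq1→cache1→auth1→api3→web2→api2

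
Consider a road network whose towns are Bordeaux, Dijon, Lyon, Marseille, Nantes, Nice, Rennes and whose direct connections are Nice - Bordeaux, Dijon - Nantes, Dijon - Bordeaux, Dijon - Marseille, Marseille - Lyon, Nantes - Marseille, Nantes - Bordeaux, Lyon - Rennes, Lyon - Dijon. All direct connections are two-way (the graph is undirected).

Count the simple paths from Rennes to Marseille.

4

Rennes–Lyon–Dijon–Bordeaux–Nantes–Marseille
Rennes–Lyon–Dijon–Marseille
Rennes–Lyon–Dijon–Nantes–Marseille
Rennes–Lyon–Marseille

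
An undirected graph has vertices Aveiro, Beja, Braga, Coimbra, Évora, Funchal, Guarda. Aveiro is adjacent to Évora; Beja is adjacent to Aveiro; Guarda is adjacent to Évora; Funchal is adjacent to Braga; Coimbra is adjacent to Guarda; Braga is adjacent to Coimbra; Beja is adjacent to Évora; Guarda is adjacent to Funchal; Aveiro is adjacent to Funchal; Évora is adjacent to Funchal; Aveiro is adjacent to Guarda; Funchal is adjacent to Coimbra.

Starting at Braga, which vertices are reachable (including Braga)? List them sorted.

Start at Braga.
Its neighbours: Coimbra, Funchal.
Then their neighbours: Aveiro, Évora, Guarda.
Then next layer: Beja.
Every vertex is now reached.

Aveiro, Beja, Braga, Coimbra, Évora, Funchal, Guarda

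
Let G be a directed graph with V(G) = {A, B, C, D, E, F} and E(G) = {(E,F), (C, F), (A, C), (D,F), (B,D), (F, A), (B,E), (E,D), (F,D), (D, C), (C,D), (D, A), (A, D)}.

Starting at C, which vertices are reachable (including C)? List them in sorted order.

A, C, D, F

Start at C.
Its neighbours: D, F.
Then their neighbours: A.
Nothing further is reachable.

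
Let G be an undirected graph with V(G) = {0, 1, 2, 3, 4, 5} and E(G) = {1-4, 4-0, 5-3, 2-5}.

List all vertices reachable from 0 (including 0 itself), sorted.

0, 1, 4

Start at 0.
Its neighbours: 4.
Then their neighbours: 1.
Nothing further is reachable.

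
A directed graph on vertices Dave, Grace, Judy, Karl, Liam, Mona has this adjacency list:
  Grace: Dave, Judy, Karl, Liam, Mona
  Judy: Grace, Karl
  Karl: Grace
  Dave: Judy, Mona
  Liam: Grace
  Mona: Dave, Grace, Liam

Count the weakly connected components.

1

From Dave: component {Dave, Grace, Judy, Karl, Liam, Mona}.
That's 1 component.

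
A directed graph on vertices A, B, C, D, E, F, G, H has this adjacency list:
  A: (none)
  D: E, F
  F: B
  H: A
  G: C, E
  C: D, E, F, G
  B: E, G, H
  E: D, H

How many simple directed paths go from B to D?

4

B→E→D
B→G→C→D
B→G→C→E→D
B→G→E→D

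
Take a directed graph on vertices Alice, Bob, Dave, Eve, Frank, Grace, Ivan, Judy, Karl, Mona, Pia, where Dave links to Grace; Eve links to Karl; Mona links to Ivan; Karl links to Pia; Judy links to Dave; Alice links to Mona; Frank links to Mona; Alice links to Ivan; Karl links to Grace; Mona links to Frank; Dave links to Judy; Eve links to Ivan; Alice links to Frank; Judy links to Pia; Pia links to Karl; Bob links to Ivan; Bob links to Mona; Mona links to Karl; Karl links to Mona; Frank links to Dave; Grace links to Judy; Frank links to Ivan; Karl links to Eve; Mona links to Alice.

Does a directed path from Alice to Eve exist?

Explore from Alice.
Distance 1: reach Frank, Ivan, Mona.
Distance 2: reach Dave, Karl.
Distance 3: reach Eve, Grace, Judy, Pia.
Found Eve.

Yes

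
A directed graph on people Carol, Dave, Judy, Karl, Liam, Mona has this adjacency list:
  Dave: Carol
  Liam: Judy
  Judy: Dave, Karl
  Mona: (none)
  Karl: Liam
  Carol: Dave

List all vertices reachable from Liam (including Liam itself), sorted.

Carol, Dave, Judy, Karl, Liam

Start at Liam.
Its neighbours: Judy.
Then their neighbours: Dave, Karl.
Then next layer: Carol.
Nothing further is reachable.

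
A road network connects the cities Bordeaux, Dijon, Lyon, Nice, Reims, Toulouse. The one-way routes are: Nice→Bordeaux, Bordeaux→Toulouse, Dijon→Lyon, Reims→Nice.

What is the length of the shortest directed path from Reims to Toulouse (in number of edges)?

3

Distance 0: Reims.
Distance 1: Nice.
Distance 2: Bordeaux.
Distance 3: Toulouse — contains Toulouse.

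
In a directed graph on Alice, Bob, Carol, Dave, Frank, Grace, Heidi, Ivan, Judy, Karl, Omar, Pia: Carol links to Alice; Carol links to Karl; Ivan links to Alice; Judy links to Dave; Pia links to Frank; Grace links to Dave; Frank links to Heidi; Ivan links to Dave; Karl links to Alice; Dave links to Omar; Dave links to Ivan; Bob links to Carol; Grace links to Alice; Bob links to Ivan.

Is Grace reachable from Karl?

No

Explore from Karl.
Distance 1: reach Alice.
The search from Karl is exhausted; no directed path reaches Grace.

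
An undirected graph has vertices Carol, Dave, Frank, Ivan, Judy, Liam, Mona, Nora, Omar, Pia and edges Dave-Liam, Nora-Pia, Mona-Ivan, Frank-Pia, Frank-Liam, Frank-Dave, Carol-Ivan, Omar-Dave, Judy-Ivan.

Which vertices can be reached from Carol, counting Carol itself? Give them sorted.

Start at Carol.
Its neighbours: Ivan.
Then their neighbours: Judy, Mona.
Nothing further is reachable.

Carol, Ivan, Judy, Mona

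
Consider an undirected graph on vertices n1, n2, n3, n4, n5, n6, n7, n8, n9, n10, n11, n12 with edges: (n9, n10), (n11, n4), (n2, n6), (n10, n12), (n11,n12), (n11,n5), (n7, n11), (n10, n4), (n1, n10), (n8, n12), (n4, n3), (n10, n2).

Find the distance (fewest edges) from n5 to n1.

4

Distance 0: n5.
Distance 1: n11.
Distance 2: n4, n7, n12.
Distance 3: n3, n8, n10.
Distance 4: n1, n2, n9 — contains n1.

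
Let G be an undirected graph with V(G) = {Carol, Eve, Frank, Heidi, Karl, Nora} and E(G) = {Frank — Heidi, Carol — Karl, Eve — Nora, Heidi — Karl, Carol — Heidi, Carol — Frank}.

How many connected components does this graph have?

From Carol: component {Carol, Frank, Heidi, Karl}.
From Eve: component {Eve, Nora}.
That's 2 components.

2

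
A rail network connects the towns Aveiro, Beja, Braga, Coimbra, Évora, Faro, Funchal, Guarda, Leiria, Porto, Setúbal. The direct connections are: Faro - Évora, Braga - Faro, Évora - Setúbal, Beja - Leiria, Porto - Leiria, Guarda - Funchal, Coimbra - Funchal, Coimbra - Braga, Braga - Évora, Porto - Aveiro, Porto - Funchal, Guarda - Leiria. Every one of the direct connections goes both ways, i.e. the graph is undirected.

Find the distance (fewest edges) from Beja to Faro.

Distance 0: Beja.
Distance 1: Leiria.
Distance 2: Guarda, Porto.
Distance 3: Aveiro, Funchal.
Distance 4: Coimbra.
Distance 5: Braga.
Distance 6: Évora, Faro — contains Faro.

6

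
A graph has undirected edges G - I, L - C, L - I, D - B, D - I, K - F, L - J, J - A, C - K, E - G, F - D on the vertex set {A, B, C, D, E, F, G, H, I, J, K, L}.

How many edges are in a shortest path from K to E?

5

Distance 0: K.
Distance 1: C, F.
Distance 2: D, L.
Distance 3: B, I, J.
Distance 4: A, G.
Distance 5: E — contains E.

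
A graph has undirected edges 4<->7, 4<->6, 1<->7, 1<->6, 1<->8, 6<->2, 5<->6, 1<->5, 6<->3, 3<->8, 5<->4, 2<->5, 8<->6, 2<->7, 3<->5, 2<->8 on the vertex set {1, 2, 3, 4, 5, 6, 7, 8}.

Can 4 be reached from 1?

Explore from 1.
Distance 1: reach 5, 6, 7, 8.
Distance 2: reach 2, 3, 4.
Found 4.

Yes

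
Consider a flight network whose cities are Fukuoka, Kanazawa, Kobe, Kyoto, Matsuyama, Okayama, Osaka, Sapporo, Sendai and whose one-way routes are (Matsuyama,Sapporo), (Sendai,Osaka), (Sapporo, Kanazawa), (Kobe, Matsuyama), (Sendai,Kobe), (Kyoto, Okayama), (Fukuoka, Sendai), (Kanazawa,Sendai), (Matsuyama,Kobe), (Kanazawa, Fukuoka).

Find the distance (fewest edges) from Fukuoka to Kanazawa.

5

Distance 0: Fukuoka.
Distance 1: Sendai.
Distance 2: Kobe, Osaka.
Distance 3: Matsuyama.
Distance 4: Sapporo.
Distance 5: Kanazawa — contains Kanazawa.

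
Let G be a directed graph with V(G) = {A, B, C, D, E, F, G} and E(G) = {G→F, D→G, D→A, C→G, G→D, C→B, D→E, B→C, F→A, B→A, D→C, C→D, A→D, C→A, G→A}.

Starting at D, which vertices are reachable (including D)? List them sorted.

A, B, C, D, E, F, G

Start at D.
Its neighbours: A, C, E, G.
Then their neighbours: B, F.
Every vertex is now reached.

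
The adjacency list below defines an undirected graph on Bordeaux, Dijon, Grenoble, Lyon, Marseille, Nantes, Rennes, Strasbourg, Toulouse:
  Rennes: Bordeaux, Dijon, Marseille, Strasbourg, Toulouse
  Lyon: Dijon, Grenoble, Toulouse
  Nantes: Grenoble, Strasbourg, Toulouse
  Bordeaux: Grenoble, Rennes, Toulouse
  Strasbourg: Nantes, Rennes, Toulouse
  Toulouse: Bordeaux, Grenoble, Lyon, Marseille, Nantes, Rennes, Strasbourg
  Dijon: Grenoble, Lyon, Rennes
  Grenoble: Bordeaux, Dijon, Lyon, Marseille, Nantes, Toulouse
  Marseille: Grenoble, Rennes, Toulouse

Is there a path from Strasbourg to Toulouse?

Explore from Strasbourg.
Distance 1: reach Nantes, Rennes, Toulouse.
Found Toulouse.

Yes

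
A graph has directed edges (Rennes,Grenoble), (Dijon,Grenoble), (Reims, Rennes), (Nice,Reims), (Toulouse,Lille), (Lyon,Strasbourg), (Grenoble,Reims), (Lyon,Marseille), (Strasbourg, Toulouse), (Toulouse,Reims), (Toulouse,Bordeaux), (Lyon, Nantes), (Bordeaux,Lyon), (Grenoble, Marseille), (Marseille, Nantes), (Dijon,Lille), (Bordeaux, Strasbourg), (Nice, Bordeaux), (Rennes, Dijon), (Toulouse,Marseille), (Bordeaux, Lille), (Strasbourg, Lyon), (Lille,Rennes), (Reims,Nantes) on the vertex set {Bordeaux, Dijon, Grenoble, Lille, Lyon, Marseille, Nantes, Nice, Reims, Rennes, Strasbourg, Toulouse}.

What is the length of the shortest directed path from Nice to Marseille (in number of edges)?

Distance 0: Nice.
Distance 1: Bordeaux, Reims.
Distance 2: Lille, Lyon, Nantes, Rennes, Strasbourg.
Distance 3: Dijon, Grenoble, Marseille, Toulouse — contains Marseille.

3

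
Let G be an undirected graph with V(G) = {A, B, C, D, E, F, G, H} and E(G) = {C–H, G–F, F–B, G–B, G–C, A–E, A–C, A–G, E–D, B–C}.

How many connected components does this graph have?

From A: component {A, B, C, D, E, F, G, H}.
That's 1 component.

1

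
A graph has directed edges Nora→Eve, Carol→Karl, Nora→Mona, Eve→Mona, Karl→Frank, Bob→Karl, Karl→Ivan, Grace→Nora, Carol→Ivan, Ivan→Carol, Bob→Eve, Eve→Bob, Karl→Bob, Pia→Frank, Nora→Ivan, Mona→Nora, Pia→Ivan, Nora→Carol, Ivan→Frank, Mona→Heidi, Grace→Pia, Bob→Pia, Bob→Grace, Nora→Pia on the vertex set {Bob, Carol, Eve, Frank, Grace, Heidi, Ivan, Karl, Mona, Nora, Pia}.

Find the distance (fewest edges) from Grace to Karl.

3

Distance 0: Grace.
Distance 1: Nora, Pia.
Distance 2: Carol, Eve, Frank, Ivan, Mona.
Distance 3: Bob, Heidi, Karl — contains Karl.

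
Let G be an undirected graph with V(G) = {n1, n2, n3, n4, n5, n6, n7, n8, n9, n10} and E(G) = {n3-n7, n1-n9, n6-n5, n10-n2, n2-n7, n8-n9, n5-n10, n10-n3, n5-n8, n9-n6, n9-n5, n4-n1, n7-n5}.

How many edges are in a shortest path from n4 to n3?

Distance 0: n4.
Distance 1: n1.
Distance 2: n9.
Distance 3: n5, n6, n8.
Distance 4: n7, n10.
Distance 5: n2, n3 — contains n3.

5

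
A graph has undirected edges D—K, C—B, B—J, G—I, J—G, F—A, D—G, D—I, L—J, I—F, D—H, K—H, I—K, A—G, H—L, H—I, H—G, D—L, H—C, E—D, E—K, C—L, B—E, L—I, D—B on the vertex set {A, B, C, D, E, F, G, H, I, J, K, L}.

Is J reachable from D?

Explore from D.
Distance 1: reach B, E, G, H, I, K, L.
Distance 2: reach A, C, F, J.
Found J.

Yes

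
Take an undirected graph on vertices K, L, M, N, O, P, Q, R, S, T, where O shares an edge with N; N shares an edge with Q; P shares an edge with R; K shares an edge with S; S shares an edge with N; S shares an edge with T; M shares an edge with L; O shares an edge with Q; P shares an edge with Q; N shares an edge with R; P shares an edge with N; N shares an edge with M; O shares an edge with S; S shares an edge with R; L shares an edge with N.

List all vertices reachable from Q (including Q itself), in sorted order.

Start at Q.
Its neighbours: N, O, P.
Then their neighbours: L, M, R, S.
Then next layer: K, T.
Every vertex is now reached.

K, L, M, N, O, P, Q, R, S, T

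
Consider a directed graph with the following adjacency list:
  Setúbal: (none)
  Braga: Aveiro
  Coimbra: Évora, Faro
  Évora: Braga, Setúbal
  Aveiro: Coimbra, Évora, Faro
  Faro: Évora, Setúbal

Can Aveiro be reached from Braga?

Yes

Explore from Braga.
Distance 1: reach Aveiro.
Found Aveiro.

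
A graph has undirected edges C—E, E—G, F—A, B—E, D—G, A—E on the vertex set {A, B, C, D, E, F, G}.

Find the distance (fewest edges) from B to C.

Distance 0: B.
Distance 1: E.
Distance 2: A, C, G — contains C.

2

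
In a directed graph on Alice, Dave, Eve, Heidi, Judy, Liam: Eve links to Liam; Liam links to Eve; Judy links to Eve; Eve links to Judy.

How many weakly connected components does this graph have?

4

From Alice: component {Alice}.
From Dave: component {Dave}.
From Eve: component {Eve, Judy, Liam}.
From Heidi: component {Heidi}.
That's 4 components.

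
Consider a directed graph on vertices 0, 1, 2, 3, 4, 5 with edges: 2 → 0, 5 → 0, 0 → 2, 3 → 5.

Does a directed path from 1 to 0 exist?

1 has no outgoing edges, so nothing is reachable from it.

No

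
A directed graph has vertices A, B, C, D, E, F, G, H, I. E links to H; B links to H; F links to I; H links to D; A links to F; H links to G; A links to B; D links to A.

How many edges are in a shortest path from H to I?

Distance 0: H.
Distance 1: D, G.
Distance 2: A.
Distance 3: B, F.
Distance 4: I — contains I.

4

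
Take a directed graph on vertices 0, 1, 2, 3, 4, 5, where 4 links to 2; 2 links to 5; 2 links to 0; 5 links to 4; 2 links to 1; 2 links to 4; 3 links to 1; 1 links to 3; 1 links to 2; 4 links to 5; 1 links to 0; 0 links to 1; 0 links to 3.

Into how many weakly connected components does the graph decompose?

1

From 0: component {0, 1, 2, 3, 4, 5}.
That's 1 component.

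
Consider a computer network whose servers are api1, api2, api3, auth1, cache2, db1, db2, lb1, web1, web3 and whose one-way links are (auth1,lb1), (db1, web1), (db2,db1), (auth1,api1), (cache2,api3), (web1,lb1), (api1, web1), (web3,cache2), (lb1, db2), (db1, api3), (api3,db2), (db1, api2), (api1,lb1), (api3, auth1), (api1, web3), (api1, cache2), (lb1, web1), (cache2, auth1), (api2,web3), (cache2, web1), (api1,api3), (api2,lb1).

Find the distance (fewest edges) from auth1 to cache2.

Distance 0: auth1.
Distance 1: api1, lb1.
Distance 2: api3, cache2, db2, web1, web3 — contains cache2.

2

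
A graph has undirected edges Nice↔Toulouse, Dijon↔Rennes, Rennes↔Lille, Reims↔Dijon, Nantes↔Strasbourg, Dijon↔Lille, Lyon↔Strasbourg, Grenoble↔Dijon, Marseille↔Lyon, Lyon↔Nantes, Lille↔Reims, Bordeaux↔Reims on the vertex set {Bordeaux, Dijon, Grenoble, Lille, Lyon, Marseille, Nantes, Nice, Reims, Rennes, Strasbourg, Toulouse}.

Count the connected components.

From Bordeaux: component {Bordeaux, Dijon, Grenoble, Lille, Reims, Rennes}.
From Lyon: component {Lyon, Marseille, Nantes, Strasbourg}.
From Nice: component {Nice, Toulouse}.
That's 3 components.

3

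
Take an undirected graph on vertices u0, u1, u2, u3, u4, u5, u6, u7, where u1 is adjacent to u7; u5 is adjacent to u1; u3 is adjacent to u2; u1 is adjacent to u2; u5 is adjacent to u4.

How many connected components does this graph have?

3

From u0: component {u0}.
From u1: component {u1, u2, u3, u4, u5, u7}.
From u6: component {u6}.
That's 3 components.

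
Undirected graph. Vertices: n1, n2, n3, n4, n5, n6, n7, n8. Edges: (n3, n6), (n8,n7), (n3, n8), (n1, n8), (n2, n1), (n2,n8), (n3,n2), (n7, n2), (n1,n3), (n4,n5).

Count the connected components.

From n1: component {n1, n2, n3, n6, n7, n8}.
From n4: component {n4, n5}.
That's 2 components.

2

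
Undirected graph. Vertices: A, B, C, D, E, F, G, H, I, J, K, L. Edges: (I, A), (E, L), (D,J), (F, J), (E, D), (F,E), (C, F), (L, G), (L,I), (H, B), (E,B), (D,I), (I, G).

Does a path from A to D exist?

Yes

Explore from A.
Distance 1: reach I.
Distance 2: reach D, G, L.
Found D.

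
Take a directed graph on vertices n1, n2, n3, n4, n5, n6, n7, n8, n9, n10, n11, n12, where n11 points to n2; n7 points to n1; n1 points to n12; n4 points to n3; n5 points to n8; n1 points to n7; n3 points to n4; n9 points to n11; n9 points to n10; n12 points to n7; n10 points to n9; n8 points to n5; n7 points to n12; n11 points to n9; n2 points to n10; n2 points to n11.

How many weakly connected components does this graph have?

5

From n1: component {n1, n7, n12}.
From n2: component {n2, n9, n10, n11}.
From n3: component {n3, n4}.
From n5: component {n5, n8}.
From n6: component {n6}.
That's 5 components.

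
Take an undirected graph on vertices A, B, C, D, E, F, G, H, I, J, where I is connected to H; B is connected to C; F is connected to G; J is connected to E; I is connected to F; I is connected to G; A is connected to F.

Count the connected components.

4

From A: component {A, F, G, H, I}.
From B: component {B, C}.
From D: component {D}.
From E: component {E, J}.
That's 4 components.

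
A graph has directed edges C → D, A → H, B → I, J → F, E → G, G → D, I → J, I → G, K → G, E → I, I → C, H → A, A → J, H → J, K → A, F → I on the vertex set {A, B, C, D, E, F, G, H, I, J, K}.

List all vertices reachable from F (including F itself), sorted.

C, D, F, G, I, J

Start at F.
Its neighbours: I.
Then their neighbours: C, G, J.
Then next layer: D.
Nothing further is reachable.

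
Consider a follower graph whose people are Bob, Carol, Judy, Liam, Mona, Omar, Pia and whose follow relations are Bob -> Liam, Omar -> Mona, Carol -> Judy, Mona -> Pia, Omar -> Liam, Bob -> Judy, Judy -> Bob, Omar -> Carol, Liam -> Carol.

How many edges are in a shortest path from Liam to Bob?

Distance 0: Liam.
Distance 1: Carol.
Distance 2: Judy.
Distance 3: Bob — contains Bob.

3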